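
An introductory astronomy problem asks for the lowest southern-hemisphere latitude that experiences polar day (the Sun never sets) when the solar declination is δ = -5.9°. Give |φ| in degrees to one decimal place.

|φ| = 84.1°

Polar day requires cos H₀ = −tan φ tan δ ≤ −1, i.e. tan φ tan δ ≥ 1.
The boundary is |tan φ| · |tan δ| = 1, so |φ| = 90° − |δ| = 90° − 5.9° = 84.1° in the southern hemisphere.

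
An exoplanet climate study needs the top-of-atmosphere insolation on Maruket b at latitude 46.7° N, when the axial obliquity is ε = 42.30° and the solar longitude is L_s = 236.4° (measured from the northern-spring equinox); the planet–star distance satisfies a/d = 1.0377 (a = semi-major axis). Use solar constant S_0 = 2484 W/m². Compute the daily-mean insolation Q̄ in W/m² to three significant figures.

Q̄ ≈ 69.2 W/m²

Solar declination: sin δ = sin ε · sin L_s = sin 42.30° × sin 236.4° = -0.56057, so δ = -34.095°.
cos h₀ = −tan(+46.7°) tan(-34.095°) = 0.7183, h₀ = 0.7694 rad.
Bracket: h₀ sin ϕ sin δ + cos ϕ cos δ sin h₀ = 0.7694×0.72777×-0.56057 + 0.68582×0.82811×0.69570 = -0.313889 + 0.395112 = 0.081223.
Inverse-square distance factor (a/d)² = 1.0377² = 1.076821.
Q̄ = (S_0/π) × 1.076821 × [bracket] = (2484/π) × 1.076821 × 0.081223 = 69.16 W/m².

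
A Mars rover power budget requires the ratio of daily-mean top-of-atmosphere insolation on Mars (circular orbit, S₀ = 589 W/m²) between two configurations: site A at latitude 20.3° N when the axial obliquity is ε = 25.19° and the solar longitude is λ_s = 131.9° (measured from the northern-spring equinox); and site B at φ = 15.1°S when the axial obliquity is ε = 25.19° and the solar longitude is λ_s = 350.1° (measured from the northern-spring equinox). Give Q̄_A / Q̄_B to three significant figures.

Q̄_A / Q̄_B ≈ 1.08

— Configuration A (φ=+20.3°):
Solar declination: sin δ = sin ε · sin λ_s = sin 25.19° × sin 131.9° = 0.31679, so δ = +18.469°.
cos H₀ = −tan(+20.3°) tan(+18.469°) = -0.1235, H₀ = 1.6947 rad.
Bracket: H₀ sin φ sin δ + cos φ cos δ sin H₀ = 1.6947×0.34694×0.31679 + 0.93789×0.94849×0.99234 = 0.186260 + 0.882765 = 1.069025.
Q̄ = (S₀/π) × [bracket] = (589/π) × 1.069025 = 200.43 W/m².
— Configuration B (φ=-15.1°):
Solar declination: sin δ = sin ε · sin λ_s = sin 25.19° × sin 350.1° = -0.07318, so δ = -4.196°.
cos H₀ = −tan(-15.1°) tan(-4.196°) = -0.0198, H₀ = 1.5906 rad.
Bracket: H₀ sin φ sin δ + cos φ cos δ sin H₀ = 1.5906×-0.26050×-0.07318 + 0.96547×0.99732×0.99980 = 0.030322 + 0.962690 = 0.993012.
Q̄ = (S₀/π) × [bracket] = (589/π) × 0.993012 = 186.17 W/m².
Ratio Q̄_A / Q̄_B = 200.43 / 186.17 = 1.077.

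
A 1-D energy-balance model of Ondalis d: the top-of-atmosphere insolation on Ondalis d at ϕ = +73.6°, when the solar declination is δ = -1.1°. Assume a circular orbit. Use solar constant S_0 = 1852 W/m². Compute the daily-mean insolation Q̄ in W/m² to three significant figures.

cos h₀ = −tan(+73.6°) tan(-1.100°) = 0.0652, h₀ = 1.5055 rad.
Bracket: h₀ sin ϕ sin δ + cos ϕ cos δ sin h₀ = 1.5055×0.95931×-0.01920 + 0.28234×0.99982×0.99787 = -0.027729 + 0.281688 = 0.253959.
Q̄ = (S_0/π) × [bracket] = (1852/π) × 0.253959 = 149.7 W/m².

Q̄ ≈ 150 W/m²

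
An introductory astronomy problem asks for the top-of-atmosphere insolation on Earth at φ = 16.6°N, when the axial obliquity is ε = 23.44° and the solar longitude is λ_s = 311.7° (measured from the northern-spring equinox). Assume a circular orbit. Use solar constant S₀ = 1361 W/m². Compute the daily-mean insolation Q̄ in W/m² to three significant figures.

Solar declination: sin δ = sin ε · sin λ_s = sin 23.44° × sin 311.7° = -0.29700, so δ = -17.278°.
cos H₀ = −tan(+16.6°) tan(-17.278°) = 0.0927, H₀ = 1.4779 rad.
Bracket: H₀ sin φ sin δ + cos φ cos δ sin H₀ = 1.4779×0.28569×-0.29700 + 0.95832×0.95488×0.99569 = -0.125400 + 0.911137 = 0.785737.
Q̄ = (S₀/π) × [bracket] = (1361/π) × 0.785737 = 340.4 W/m².

Q̄ ≈ 340 W/m²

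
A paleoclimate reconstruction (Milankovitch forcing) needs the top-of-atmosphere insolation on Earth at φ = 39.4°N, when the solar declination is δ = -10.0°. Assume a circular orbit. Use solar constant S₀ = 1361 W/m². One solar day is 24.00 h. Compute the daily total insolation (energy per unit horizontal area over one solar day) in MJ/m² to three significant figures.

22.3 MJ/m²

cos H₀ = −tan(+39.4°) tan(-10.000°) = 0.1448, H₀ = 1.4254 rad.
Bracket: H₀ sin φ sin δ + cos φ cos δ sin H₀ = 1.4254×0.63473×-0.17365 + 0.77273×0.98481×0.98946 = -0.157109 + 0.752971 = 0.595862.
Q̄ = (S₀/π) × [bracket] = (1361/π) × 0.595862 = 258.14 W/m².
Daily total = Q̄ × 24.00 h × 3600 s/h = 258.14 × 24.00 × 3600 / 10⁶ = 22.30 MJ/m².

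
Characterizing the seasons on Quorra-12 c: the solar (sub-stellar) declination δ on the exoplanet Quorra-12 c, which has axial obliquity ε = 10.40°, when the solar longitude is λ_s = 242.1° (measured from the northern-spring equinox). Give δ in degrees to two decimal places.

sin δ = sin ε · sin λ_s = sin 10.40° × sin 242.1° = -0.159537.
δ = arcsin(-0.159537) = -9.18°.

δ = -9.18°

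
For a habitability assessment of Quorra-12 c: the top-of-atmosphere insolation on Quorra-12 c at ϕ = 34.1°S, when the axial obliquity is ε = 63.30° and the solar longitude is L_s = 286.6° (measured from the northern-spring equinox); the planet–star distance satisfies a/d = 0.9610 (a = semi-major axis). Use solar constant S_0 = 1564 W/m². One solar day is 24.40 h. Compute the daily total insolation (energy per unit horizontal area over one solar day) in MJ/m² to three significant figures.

Solar declination: sin δ = sin ε · sin L_s = sin 63.30° × sin 286.6° = -0.85614, so δ = -58.886°.
cos h₀ = −tan(-34.1°) tan(-58.886°) = -1.1217 ≤ −1 ⇒ polar day, h₀ = π.
Bracket: h₀ sin ϕ sin δ + cos ϕ cos δ sin h₀ = 3.1416×-0.56064×-0.85614 + 0.82806×0.51675×0.00000 = 1.507925 + 0.000000 = 1.507925.
Inverse-square distance factor (a/d)² = 0.9610² = 0.923521.
Q̄ = (S_0/π) × 0.923521 × [bracket] = (1564/π) × 0.923521 × 1.507925 = 693.29 W/m².
Daily total = Q̄ × 24.40 h × 3600 s/h = 693.29 × 24.40 × 3600 / 10⁶ = 60.90 MJ/m².

60.9 MJ/m²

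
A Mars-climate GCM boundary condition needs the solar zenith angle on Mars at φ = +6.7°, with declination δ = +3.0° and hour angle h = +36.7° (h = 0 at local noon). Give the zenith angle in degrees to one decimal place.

cos θ_z = sin φ sin δ + cos φ cos δ cos h = 0.006106 + 0.795209 = 0.801315.
θ_z = arccos(0.801315) = 36.7°.

θ_z = 36.7°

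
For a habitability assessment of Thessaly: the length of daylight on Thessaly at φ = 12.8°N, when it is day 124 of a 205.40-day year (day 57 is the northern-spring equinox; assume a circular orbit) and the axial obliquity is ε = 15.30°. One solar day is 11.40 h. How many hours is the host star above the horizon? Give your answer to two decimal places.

Solar longitude: λ_s = 360° × (124 − 57)/205.40 = 117.429°.
sin δ = sin 15.30° × sin 117.429° = 0.23421, so δ = +13.545°.
cos H₀ = −tan φ · tan δ = −tan(+12.8°) × tan(+13.545°) = -0.0547, so H₀ = 1.6256 rad = 93.14°.
Daylight = 2H₀/(2π) × 11.40 h = (1.6256/π) × 11.40 = 5.90 h.

5.90 h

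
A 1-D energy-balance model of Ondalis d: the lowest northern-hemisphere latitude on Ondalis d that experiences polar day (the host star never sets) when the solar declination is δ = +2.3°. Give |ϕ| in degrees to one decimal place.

|ϕ| = 87.7°

Polar day requires cos h₀ = −tan ϕ tan δ ≤ −1, i.e. tan ϕ tan δ ≥ 1.
The boundary is |tan ϕ| · |tan δ| = 1, so |ϕ| = 90° − |δ| = 90° − 2.3° = 87.7° in the northern hemisphere.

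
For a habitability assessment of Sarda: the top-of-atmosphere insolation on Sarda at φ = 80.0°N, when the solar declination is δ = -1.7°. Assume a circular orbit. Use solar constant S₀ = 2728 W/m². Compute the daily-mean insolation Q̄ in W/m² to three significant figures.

cos H₀ = −tan(+80.0°) tan(-1.700°) = 0.1683, H₀ = 1.4017 rad.
Bracket: H₀ sin φ sin δ + cos φ cos δ sin H₀ = 1.4017×0.98481×-0.02967 + 0.17365×0.99956×0.98573 = -0.040957 + 0.171097 = 0.130140.
Q̄ = (S₀/π) × [bracket] = (2728/π) × 0.130140 = 113.0 W/m².

Q̄ ≈ 113 W/m²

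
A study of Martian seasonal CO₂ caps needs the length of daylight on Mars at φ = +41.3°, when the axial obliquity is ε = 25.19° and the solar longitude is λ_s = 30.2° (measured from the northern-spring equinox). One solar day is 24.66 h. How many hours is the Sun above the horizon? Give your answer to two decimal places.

Solar declination: sin δ = sin ε · sin λ_s = sin 25.19° × sin 30.2° = 0.21410, so δ = +12.362°.
cos H₀ = −tan φ · tan δ = −tan(+41.3°) × tan(+12.362°) = -0.1926, so H₀ = 1.7646 rad = 101.10°.
Daylight = 2H₀/(2π) × 24.66 h = (1.7646/π) × 24.66 = 13.85 h.

13.85 h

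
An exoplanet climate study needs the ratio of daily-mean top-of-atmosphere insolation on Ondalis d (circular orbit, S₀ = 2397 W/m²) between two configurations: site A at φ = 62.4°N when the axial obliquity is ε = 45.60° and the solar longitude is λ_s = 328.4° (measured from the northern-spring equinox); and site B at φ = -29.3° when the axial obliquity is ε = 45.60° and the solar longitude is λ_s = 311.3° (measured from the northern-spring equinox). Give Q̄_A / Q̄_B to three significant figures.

Q̄_A / Q̄_B ≈ 0.0372

— Configuration A (φ=+62.4°):
Solar declination: sin δ = sin ε · sin λ_s = sin 45.60° × sin 328.4° = -0.37437, so δ = -21.986°.
cos H₀ = −tan(+62.4°) tan(-21.986°) = 0.7723, H₀ = 0.6884 rad.
Bracket: H₀ sin φ sin δ + cos φ cos δ sin H₀ = 0.6884×0.88620×-0.37437 + 0.46330×0.92728×0.63529 = -0.228388 + 0.272926 = 0.044538.
Q̄ = (S₀/π) × [bracket] = (2397/π) × 0.044538 = 33.982 W/m².
— Configuration B (φ=-29.3°):
Solar declination: sin δ = sin ε · sin λ_s = sin 45.60° × sin 311.3° = -0.53676, so δ = -32.463°.
cos H₀ = −tan(-29.3°) tan(-32.463°) = -0.3570, H₀ = 1.9359 rad.
Bracket: H₀ sin φ sin δ + cos φ cos δ sin H₀ = 1.9359×-0.48938×-0.53676 + 0.87207×0.84374×0.93410 = 0.508521 + 0.687311 = 1.195832.
Q̄ = (S₀/π) × [bracket] = (2397/π) × 1.195832 = 912.41 W/m².
Ratio Q̄_A / Q̄_B = 33.982 / 912.41 = 0.03724.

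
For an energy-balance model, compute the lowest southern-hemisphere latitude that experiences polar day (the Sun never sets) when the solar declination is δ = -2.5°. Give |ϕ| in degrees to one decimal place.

Polar day requires cos h₀ = −tan ϕ tan δ ≤ −1, i.e. tan ϕ tan δ ≥ 1.
The boundary is |tan ϕ| · |tan δ| = 1, so |ϕ| = 90° − |δ| = 90° − 2.5° = 87.5° in the southern hemisphere.

|ϕ| = 87.5°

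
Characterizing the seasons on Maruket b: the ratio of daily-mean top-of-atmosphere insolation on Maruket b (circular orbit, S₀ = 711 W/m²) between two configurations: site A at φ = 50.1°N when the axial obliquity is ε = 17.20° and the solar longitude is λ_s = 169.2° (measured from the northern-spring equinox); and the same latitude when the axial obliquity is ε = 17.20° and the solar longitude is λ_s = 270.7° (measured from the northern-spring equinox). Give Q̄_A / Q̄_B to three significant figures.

— Configuration A (φ=+50.1°):
Solar declination: sin δ = sin ε · sin λ_s = sin 17.20° × sin 169.2° = 0.05541, so δ = +3.176°.
cos H₀ = −tan(+50.1°) tan(+3.176°) = -0.0664, H₀ = 1.6372 rad.
Bracket: H₀ sin φ sin δ + cos φ cos δ sin H₀ = 1.6372×0.76717×0.05541 + 0.64145×0.99846×0.99779 = 0.069596 + 0.639047 = 0.708643.
Q̄ = (S₀/π) × [bracket] = (711/π) × 0.708643 = 160.38 W/m².
— Configuration B (φ=+50.1°):
Solar declination: sin δ = sin ε · sin λ_s = sin 17.20° × sin 270.7° = -0.29569, so δ = -17.199°.
cos H₀ = −tan(+50.1°) tan(-17.199°) = 0.3702, H₀ = 1.1916 rad.
Bracket: H₀ sin φ sin δ + cos φ cos δ sin H₀ = 1.1916×0.76717×-0.29569 + 0.64145×0.95529×0.92896 = -0.270308 + 0.569240 = 0.298932.
Q̄ = (S₀/π) × [bracket] = (711/π) × 0.298932 = 67.654 W/m².
Ratio Q̄_A / Q̄_B = 160.38 / 67.654 = 2.371.

Q̄_A / Q̄_B ≈ 2.37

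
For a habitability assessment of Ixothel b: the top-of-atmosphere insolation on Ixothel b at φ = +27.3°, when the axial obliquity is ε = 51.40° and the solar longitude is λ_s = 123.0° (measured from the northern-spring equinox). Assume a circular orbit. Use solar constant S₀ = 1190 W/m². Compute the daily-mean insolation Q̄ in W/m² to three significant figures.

Solar declination: sin δ = sin ε · sin λ_s = sin 51.40° × sin 123.0° = 0.65544, so δ = +40.953°.
cos H₀ = −tan(+27.3°) tan(+40.953°) = -0.4479, H₀ = 2.0352 rad.
Bracket: H₀ sin φ sin δ + cos φ cos δ sin H₀ = 2.0352×0.45865×0.65544 + 0.88862×0.75525×0.89407 = 0.611817 + 0.600037 = 1.211854.
Q̄ = (S₀/π) × [bracket] = (1190/π) × 1.211854 = 459.0 W/m².

Q̄ ≈ 459 W/m²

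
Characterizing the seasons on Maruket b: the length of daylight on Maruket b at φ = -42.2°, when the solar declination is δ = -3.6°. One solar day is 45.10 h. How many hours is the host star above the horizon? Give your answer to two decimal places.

23.37 h

cos H₀ = −tan φ · tan δ = −tan(-42.2°) × tan(-3.600°) = -0.0570, so H₀ = 1.6279 rad = 93.27°.
Daylight = 2H₀/(2π) × 45.10 h = (1.6279/π) × 45.10 = 23.37 h.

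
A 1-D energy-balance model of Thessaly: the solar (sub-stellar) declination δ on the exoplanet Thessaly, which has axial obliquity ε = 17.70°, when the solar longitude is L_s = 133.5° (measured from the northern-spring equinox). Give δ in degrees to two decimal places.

sin δ = sin ε · sin L_s = sin 17.70° × sin 133.5° = 0.220538.
δ = arcsin(0.220538) = +12.74°.

δ = +12.74°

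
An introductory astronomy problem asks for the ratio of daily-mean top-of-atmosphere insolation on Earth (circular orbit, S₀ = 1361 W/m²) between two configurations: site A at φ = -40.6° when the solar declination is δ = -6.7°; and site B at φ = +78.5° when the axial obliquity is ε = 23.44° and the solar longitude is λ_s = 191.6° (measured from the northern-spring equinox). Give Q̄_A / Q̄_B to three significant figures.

Q̄_A / Q̄_B ≈ 9.61

— Configuration A (φ=-40.6°):
cos H₀ = −tan(-40.6°) tan(-6.700°) = -0.1007, H₀ = 1.6717 rad.
Bracket: H₀ sin φ sin δ + cos φ cos δ sin H₀ = 1.6717×-0.65077×-0.11667 + 0.75927×0.99317×0.99492 = 0.126924 + 0.750253 = 0.877177.
Q̄ = (S₀/π) × [bracket] = (1361/π) × 0.877177 = 380.01 W/m².
— Configuration B (φ=+78.5°):
Solar declination: sin δ = sin ε · sin λ_s = sin 23.44° × sin 191.6° = -0.07999, so δ = -4.588°.
cos H₀ = −tan(+78.5°) tan(-4.588°) = 0.3944, H₀ = 1.1654 rad.
Bracket: H₀ sin φ sin δ + cos φ cos δ sin H₀ = 1.1654×0.97992×-0.07999 + 0.19937×0.99680×0.91893 = -0.091348 + 0.182621 = 0.091273.
Q̄ = (S₀/π) × [bracket] = (1361/π) × 0.091273 = 39.541 W/m².
Ratio Q̄_A / Q̄_B = 380.01 / 39.541 = 9.611.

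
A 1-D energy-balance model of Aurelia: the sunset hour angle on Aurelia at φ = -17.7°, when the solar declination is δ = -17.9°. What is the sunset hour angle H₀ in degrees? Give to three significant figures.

H₀ = 95.9°

cos H₀ = −tan φ · tan δ = −tan(-17.7°) × tan(-17.900°) = -0.1031, so H₀ = 1.6741 rad = 95.92°.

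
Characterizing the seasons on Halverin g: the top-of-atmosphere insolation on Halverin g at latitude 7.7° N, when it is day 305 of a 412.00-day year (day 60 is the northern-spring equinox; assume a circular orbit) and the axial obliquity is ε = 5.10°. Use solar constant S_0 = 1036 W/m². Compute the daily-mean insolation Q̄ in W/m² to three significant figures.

Q̄ ≈ 323 W/m²

Solar longitude: L_s = 360° × (305 − 60)/412.00 = 214.078°.
sin δ = sin 5.10° × sin 214.078° = -0.04981, so δ = -2.855°.
cos h₀ = −tan(+7.7°) tan(-2.855°) = 0.0067, h₀ = 1.5641 rad.
Bracket: h₀ sin ϕ sin δ + cos ϕ cos δ sin h₀ = 1.5641×0.13399×-0.04981 + 0.99098×0.99876×0.99998 = -0.010439 + 0.989731 = 0.979292.
Q̄ = (S_0/π) × [bracket] = (1036/π) × 0.979292 = 322.9 W/m².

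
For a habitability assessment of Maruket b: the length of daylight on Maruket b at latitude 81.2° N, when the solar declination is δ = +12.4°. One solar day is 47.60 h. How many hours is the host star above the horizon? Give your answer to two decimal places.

Sunrise equation: cos h₀ = −tan ϕ · tan δ = -1.4202 ≤ −1, so the host star never sets (polar day) and h₀ = π.
Daylight = 2h₀/(2π) × 47.60 h = (3.1416/π) × 47.60 = 47.60 h.

47.60 h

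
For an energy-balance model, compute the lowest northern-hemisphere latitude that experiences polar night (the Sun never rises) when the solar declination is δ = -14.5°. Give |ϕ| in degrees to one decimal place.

|ϕ| = 75.5°

Polar night requires cos h₀ = −tan ϕ tan δ ≥ 1, i.e. tan ϕ tan δ ≤ −1.
The boundary is |tan ϕ| · |tan δ| = 1, so |ϕ| = 90° − |δ| = 90° − 14.5° = 75.5° in the northern hemisphere.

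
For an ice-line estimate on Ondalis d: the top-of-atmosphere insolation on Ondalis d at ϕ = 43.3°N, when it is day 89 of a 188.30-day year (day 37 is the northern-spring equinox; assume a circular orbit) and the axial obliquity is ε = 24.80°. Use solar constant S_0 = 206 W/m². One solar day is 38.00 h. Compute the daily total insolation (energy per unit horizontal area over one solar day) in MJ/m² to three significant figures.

10.5 MJ/m²

Solar longitude: L_s = 360° × (89 − 37)/188.30 = 99.416°.
sin δ = sin 24.80° × sin 99.416° = 0.41380, so δ = +24.444°.
cos h₀ = −tan(+43.3°) tan(+24.444°) = -0.4283, h₀ = 2.0135 rad.
Bracket: h₀ sin ϕ sin δ + cos ϕ cos δ sin h₀ = 2.0135×0.68582×0.41380 + 0.72777×0.91037×0.90362 = 0.571416 + 0.598684 = 1.170100.
Q̄ = (S_0/π) × [bracket] = (206/π) × 1.170100 = 76.726 W/m².
Daily total = Q̄ × 38.00 h × 3600 s/h = 76.726 × 38.00 × 3600 / 10⁶ = 10.50 MJ/m².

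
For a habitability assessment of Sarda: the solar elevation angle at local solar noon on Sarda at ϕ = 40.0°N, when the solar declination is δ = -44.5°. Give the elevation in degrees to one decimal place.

5.5°

At local noon the hour angle is zero, so the zenith angle equals |ϕ − δ| = |+40.0° − (-44.500°)| = 84.500°.
Elevation = 90° − 84.500° = 5.5°.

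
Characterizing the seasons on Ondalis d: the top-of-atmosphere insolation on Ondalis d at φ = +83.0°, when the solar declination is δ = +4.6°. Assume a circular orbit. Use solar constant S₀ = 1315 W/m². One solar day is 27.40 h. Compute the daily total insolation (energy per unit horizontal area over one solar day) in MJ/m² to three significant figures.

cos H₀ = −tan(+83.0°) tan(+4.600°) = -0.6553, H₀ = 2.2853 rad.
Bracket: H₀ sin φ sin δ + cos φ cos δ sin H₀ = 2.2853×0.99255×0.08020 + 0.12187×0.99678×0.75539 = 0.181916 + 0.091763 = 0.273679.
Q̄ = (S₀/π) × [bracket] = (1315/π) × 0.273679 = 114.56 W/m².
Daily total = Q̄ × 27.40 h × 3600 s/h = 114.56 × 27.40 × 3600 / 10⁶ = 11.30 MJ/m².

11.3 MJ/m²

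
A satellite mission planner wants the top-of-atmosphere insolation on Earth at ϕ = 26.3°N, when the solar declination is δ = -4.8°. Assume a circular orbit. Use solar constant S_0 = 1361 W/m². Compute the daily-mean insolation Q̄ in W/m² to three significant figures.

cos h₀ = −tan(+26.3°) tan(-4.800°) = 0.0415, h₀ = 1.5293 rad.
Bracket: h₀ sin ϕ sin δ + cos ϕ cos δ sin h₀ = 1.5293×0.44307×-0.08368 + 0.89649×0.99649×0.99914 = -0.056700 + 0.892575 = 0.835875.
Q̄ = (S_0/π) × [bracket] = (1361/π) × 0.835875 = 362.1 W/m².

Q̄ ≈ 362 W/m²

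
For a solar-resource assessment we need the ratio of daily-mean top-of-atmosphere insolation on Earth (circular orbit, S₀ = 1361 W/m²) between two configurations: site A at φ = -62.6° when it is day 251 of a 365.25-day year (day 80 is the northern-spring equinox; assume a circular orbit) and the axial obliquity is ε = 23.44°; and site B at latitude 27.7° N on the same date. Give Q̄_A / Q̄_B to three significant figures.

Q̄_A / Q̄_B ≈ 0.376

— Configuration A (φ=-62.6°):
Solar longitude: λ_s = 360° × (251 − 80)/365.25 = 168.542°.
sin δ = sin 23.44° × sin 168.542° = 0.07902, so δ = +4.532°.
cos H₀ = −tan(-62.6°) tan(+4.532°) = 0.1529, H₀ = 1.4173 rad.
Bracket: H₀ sin φ sin δ + cos φ cos δ sin H₀ = 1.4173×-0.88782×0.07902 + 0.46020×0.99687×0.98824 = -0.099431 + 0.453365 = 0.353934.
Q̄ = (S₀/π) × [bracket] = (1361/π) × 0.353934 = 153.33 W/m².
— Configuration B (φ=+27.7°):
cos H₀ = −tan(+27.7°) tan(+4.532°) = -0.0416, H₀ = 1.6124 rad.
Bracket: H₀ sin φ sin δ + cos φ cos δ sin H₀ = 1.6124×0.46484×0.07902 + 0.88539×0.99687×0.99913 = 0.059226 + 0.881851 = 0.941077.
Q̄ = (S₀/π) × [bracket] = (1361/π) × 0.941077 = 407.69 W/m².
Ratio Q̄_A / Q̄_B = 153.33 / 407.69 = 0.3761.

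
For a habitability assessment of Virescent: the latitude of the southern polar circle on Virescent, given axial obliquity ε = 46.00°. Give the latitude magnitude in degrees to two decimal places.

The polar circle is the lowest latitude that experiences at least one full rotation of continuous darkness at the northern-summer solstice; it lies at |φ| = 90° − ε = 90° − 46.00° = 44.00°.

44.00°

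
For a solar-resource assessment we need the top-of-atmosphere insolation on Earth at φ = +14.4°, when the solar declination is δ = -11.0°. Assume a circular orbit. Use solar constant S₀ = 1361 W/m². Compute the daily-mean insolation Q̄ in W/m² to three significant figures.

Q̄ ≈ 380 W/m²

cos H₀ = −tan(+14.4°) tan(-11.000°) = 0.0499, H₀ = 1.5209 rad.
Bracket: H₀ sin φ sin δ + cos φ cos δ sin H₀ = 1.5209×0.24869×-0.19081 + 0.96858×0.98163×0.99875 = -0.072171 + 0.949599 = 0.877428.
Q̄ = (S₀/π) × [bracket] = (1361/π) × 0.877428 = 380.1 W/m².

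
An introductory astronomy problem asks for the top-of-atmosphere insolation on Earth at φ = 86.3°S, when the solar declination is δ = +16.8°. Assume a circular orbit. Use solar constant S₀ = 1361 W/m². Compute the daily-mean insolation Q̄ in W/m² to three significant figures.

Q̄ ≈ 0.00 W/m²

cos H₀ = −tan(-86.3°) tan(+16.800°) = 4.6688 ≥ 1 ⇒ polar night, H₀ = 0 and Q̄ = 0.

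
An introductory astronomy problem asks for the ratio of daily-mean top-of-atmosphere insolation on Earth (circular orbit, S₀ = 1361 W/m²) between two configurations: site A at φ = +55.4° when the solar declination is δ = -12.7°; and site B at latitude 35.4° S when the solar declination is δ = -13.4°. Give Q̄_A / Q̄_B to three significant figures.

Q̄_A / Q̄_B ≈ 0.295

— Configuration A (φ=+55.4°):
cos H₀ = −tan(+55.4°) tan(-12.700°) = 0.3267, H₀ = 1.2380 rad.
Bracket: H₀ sin φ sin δ + cos φ cos δ sin H₀ = 1.2380×0.82314×-0.21985 + 0.56784×0.97553×0.94514 = -0.224038 + 0.523556 = 0.299518.
Q̄ = (S₀/π) × [bracket] = (1361/π) × 0.299518 = 129.76 W/m².
— Configuration B (φ=-35.4°):
cos H₀ = −tan(-35.4°) tan(-13.400°) = -0.1693, H₀ = 1.7409 rad.
Bracket: H₀ sin φ sin δ + cos φ cos δ sin H₀ = 1.7409×-0.57928×-0.23175 + 0.81513×0.97278×0.98556 = 0.233713 + 0.781492 = 1.015205.
Q̄ = (S₀/π) × [bracket] = (1361/π) × 1.015205 = 439.81 W/m².
Ratio Q̄_A / Q̄_B = 129.76 / 439.81 = 0.2950.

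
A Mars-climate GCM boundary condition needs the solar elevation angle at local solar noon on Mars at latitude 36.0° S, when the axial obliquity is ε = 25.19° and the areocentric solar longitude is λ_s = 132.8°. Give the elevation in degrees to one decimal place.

sin δ = sin 25.19° × sin 132.8° = 0.31229, so δ = +18.197°.
At local noon the hour angle is zero, so the zenith angle equals |φ − δ| = |-36.0° − (+18.197°)| = 54.197°.
Elevation = 90° − 54.197° = 35.8°.

35.8°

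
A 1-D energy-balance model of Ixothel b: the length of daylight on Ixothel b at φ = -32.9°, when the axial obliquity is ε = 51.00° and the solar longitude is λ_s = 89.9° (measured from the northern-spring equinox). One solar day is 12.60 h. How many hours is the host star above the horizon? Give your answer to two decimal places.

Solar declination: sin δ = sin ε · sin λ_s = sin 51.00° × sin 89.9° = 0.77714, so δ = +51.000°.
cos H₀ = −tan φ · tan δ = −tan(-32.9°) × tan(+51.000°) = 0.7989, so H₀ = 0.6454 rad = 36.98°.
Daylight = 2H₀/(2π) × 12.60 h = (0.6454/π) × 12.60 = 2.59 h.

2.59 h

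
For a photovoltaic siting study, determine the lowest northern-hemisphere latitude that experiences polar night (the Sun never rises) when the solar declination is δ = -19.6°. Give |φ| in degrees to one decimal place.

Polar night requires cos H₀ = −tan φ tan δ ≥ 1, i.e. tan φ tan δ ≤ −1.
The boundary is |tan φ| · |tan δ| = 1, so |φ| = 90° − |δ| = 90° − 19.6° = 70.4° in the northern hemisphere.

|φ| = 70.4°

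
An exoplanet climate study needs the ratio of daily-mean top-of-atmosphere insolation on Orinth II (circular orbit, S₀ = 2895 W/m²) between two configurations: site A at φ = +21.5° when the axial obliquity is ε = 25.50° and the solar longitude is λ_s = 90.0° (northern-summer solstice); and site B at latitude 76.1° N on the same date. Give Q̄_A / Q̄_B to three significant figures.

— Configuration A (φ=+21.5°):
Solar declination: sin δ = sin ε · sin λ_s = sin 25.50° × sin 90.0° = 0.43051, so δ = +25.500°.
cos H₀ = −tan(+21.5°) tan(+25.500°) = -0.1879, H₀ = 1.7598 rad.
Bracket: H₀ sin φ sin δ + cos φ cos δ sin H₀ = 1.7598×0.36650×0.43051 + 0.93042×0.90259×0.98219 = 0.277665 + 0.824831 = 1.102496.
Q̄ = (S₀/π) × [bracket] = (2895/π) × 1.102496 = 1016.0 W/m².
— Configuration B (φ=+76.1°):
cos H₀ = −tan(+76.1°) tan(+25.500°) = -1.9274 ≤ −1 ⇒ polar day, H₀ = π.
Bracket: H₀ sin φ sin δ + cos φ cos δ sin H₀ = 3.1416×0.97072×0.43051 + 0.24023×0.90259×0.00000 = 1.312889 + 0.000000 = 1.312889.
Q̄ = (S₀/π) × [bracket] = (2895/π) × 1.312889 = 1209.8 W/m².
Ratio Q̄_A / Q̄_B = 1016.0 / 1209.8 = 0.8398.

Q̄_A / Q̄_B ≈ 0.840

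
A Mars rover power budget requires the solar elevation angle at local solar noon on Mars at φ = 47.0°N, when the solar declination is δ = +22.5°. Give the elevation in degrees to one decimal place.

At local noon the hour angle is zero, so the zenith angle equals |φ − δ| = |+47.0° − (+22.500°)| = 24.500°.
Elevation = 90° − 24.500° = 65.5°.

65.5°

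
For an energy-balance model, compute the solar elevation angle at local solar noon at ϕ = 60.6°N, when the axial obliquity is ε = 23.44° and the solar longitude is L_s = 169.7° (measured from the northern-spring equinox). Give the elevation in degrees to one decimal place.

33.5°

Solar declination: sin δ = sin ε · sin L_s = sin 23.44° × sin 169.7° = 0.07113, so δ = +4.079°.
At local noon the hour angle is zero, so the zenith angle equals |ϕ − δ| = |+60.6° − (+4.079°)| = 56.521°.
Elevation = 90° − 56.521° = 33.5°.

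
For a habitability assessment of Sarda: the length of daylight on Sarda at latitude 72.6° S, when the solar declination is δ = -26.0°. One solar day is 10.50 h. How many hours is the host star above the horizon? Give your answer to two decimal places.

Sunrise equation: cos h₀ = −tan ϕ · tan δ = -1.5564 ≤ −1, so the host star never sets (polar day) and h₀ = π.
Daylight = 2h₀/(2π) × 10.50 h = (3.1416/π) × 10.50 = 10.50 h.

10.50 h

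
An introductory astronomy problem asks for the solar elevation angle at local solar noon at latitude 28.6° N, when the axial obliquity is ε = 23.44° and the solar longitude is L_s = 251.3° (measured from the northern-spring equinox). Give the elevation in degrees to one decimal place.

Solar declination: sin δ = sin ε · sin L_s = sin 23.44° × sin 251.3° = -0.37679, so δ = -22.135°.
At local noon the hour angle is zero, so the zenith angle equals |ϕ − δ| = |+28.6° − (-22.135°)| = 50.735°.
Elevation = 90° − 50.735° = 39.3°.

39.3°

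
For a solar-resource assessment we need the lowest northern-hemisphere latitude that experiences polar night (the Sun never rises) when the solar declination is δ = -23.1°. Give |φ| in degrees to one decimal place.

Polar night requires cos H₀ = −tan φ tan δ ≥ 1, i.e. tan φ tan δ ≤ −1.
The boundary is |tan φ| · |tan δ| = 1, so |φ| = 90° − |δ| = 90° − 23.1° = 66.9° in the northern hemisphere.

|φ| = 66.9°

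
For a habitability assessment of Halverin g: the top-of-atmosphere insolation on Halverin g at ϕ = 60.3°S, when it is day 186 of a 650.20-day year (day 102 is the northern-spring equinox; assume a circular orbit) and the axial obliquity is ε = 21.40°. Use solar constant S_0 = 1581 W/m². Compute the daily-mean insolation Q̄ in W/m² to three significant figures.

Q̄ ≈ 87.1 W/m²

Solar longitude: L_s = 360° × (186 − 102)/650.20 = 46.509°.
sin δ = sin 21.40° × sin 46.509° = 0.26471, so δ = +15.350°.
cos h₀ = −tan(-60.3°) tan(+15.350°) = 0.4813, h₀ = 1.0687 rad.
Bracket: h₀ sin ϕ sin δ + cos ϕ cos δ sin h₀ = 1.0687×-0.86863×0.26471 + 0.49546×0.96433×0.87658 = -0.245732 + 0.418818 = 0.173086.
Q̄ = (S_0/π) × [bracket] = (1581/π) × 0.173086 = 87.11 W/m².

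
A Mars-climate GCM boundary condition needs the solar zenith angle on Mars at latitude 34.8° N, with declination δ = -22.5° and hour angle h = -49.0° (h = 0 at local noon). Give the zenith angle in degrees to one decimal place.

cos θ_z = sin φ sin δ + cos φ cos δ cos h = -0.218403 + 0.497715 = 0.279312.
θ_z = arccos(0.279312) = 73.8°.

θ_z = 73.8°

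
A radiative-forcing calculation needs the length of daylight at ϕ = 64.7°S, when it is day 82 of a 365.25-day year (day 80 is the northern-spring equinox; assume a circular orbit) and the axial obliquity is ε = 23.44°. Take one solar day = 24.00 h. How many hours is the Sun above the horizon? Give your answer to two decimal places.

Solar longitude: L_s = 360° × (82 − 80)/365.25 = 1.971°.
sin δ = sin 23.44° × sin 1.971° = 0.01368, so δ = +0.784°.
cos h₀ = −tan ϕ · tan δ = −tan(-64.7°) × tan(+0.784°) = 0.0289, so h₀ = 1.5418 rad = 88.34°.
Daylight = 2h₀/(2π) × 24.00 h = (1.5418/π) × 24.00 = 11.78 h.

11.78 h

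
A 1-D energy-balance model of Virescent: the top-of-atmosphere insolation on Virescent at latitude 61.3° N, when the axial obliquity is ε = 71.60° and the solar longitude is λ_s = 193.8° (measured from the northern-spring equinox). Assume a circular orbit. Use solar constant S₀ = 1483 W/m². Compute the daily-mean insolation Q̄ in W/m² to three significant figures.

Solar declination: sin δ = sin ε · sin λ_s = sin 71.60° × sin 193.8° = -0.22634, so δ = -13.082°.
cos H₀ = −tan(+61.3°) tan(-13.082°) = 0.4244, H₀ = 1.1325 rad.
Bracket: H₀ sin φ sin δ + cos φ cos δ sin H₀ = 1.1325×0.87715×-0.22634 + 0.48022×0.97405×0.90546 = -0.224840 + 0.423536 = 0.198696.
Q̄ = (S₀/π) × [bracket] = (1483/π) × 0.198696 = 93.80 W/m².

Q̄ ≈ 93.8 W/m²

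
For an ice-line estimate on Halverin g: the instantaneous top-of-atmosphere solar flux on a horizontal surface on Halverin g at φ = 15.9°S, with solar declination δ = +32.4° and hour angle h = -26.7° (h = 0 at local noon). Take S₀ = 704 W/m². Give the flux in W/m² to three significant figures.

407 W/m²

cos θ_z = sin φ sin δ + cos φ cos δ cos h = -0.146795 + 0.725440 = 0.578645.
Flux = S₀ · cos θ_z = 704 × 0.578645 = 407.4 W/m².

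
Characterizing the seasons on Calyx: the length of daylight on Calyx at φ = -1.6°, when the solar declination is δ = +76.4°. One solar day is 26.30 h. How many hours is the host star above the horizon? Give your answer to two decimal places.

cos H₀ = −tan φ · tan δ = −tan(-1.6°) × tan(+76.400°) = 0.1155, so H₀ = 1.4551 rad = 83.37°.
Daylight = 2H₀/(2π) × 26.30 h = (1.4551/π) × 26.30 = 12.18 h.

12.18 h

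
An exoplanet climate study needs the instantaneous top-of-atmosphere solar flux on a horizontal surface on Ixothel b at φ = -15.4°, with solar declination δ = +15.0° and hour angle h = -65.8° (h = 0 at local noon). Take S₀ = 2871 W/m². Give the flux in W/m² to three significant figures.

899 W/m²

cos θ_z = sin φ sin δ + cos φ cos δ cos h = -0.068731 + 0.381739 = 0.313008.
Flux = S₀ · cos θ_z = 2871 × 0.313008 = 898.6 W/m².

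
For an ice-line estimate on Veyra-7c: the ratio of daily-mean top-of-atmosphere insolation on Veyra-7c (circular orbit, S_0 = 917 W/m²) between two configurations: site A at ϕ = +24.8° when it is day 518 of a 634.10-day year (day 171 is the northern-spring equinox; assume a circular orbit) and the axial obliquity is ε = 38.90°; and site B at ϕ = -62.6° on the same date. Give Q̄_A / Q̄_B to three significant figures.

Q̄_A / Q̄_B ≈ 1.05

— Configuration A (ϕ=+24.8°):
Solar longitude: L_s = 360° × (518 − 171)/634.10 = 197.004°.
sin δ = sin 38.90° × sin 197.004° = -0.18364, so δ = -10.582°.
cos h₀ = −tan(+24.8°) tan(-10.582°) = 0.0863, h₀ = 1.4844 rad.
Bracket: h₀ sin ϕ sin δ + cos ϕ cos δ sin h₀ = 1.4844×0.41945×-0.18364 + 0.90778×0.98299×0.99627 = -0.114340 + 0.889010 = 0.774670.
Q̄ = (S_0/π) × [bracket] = (917/π) × 0.774670 = 226.12 W/m².
— Configuration B (ϕ=-62.6°):
cos h₀ = −tan(-62.6°) tan(-10.582°) = -0.3604, h₀ = 1.9395 rad.
Bracket: h₀ sin ϕ sin δ + cos ϕ cos δ sin h₀ = 1.9395×-0.88782×-0.18364 + 0.46020×0.98299×0.93280 = 0.316215 + 0.421973 = 0.738188.
Q̄ = (S_0/π) × [bracket] = (917/π) × 0.738188 = 215.47 W/m².
Ratio Q̄_A / Q̄_B = 226.12 / 215.47 = 1.049.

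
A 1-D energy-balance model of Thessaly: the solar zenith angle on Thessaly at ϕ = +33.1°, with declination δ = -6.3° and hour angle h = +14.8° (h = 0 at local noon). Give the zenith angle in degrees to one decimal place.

θ_z = 41.8°

cos θ_z = sin ϕ sin δ + cos ϕ cos δ cos h = -0.059926 + 0.805035 = 0.745109.
θ_z = arccos(0.745109) = 41.8°.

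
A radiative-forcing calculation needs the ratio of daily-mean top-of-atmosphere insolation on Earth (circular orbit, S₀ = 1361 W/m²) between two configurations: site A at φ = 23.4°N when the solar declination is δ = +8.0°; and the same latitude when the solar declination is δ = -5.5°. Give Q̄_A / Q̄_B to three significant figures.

Q̄_A / Q̄_B ≈ 1.17

— Configuration A (φ=+23.4°):
cos H₀ = −tan(+23.4°) tan(+8.000°) = -0.0608, H₀ = 1.6317 rad.
Bracket: H₀ sin φ sin δ + cos φ cos δ sin H₀ = 1.6317×0.39715×0.13917 + 0.91775×0.99027×0.99815 = 0.090186 + 0.907139 = 0.997325.
Q̄ = (S₀/π) × [bracket] = (1361/π) × 0.997325 = 432.06 W/m².
— Configuration B (φ=+23.4°):
cos H₀ = −tan(+23.4°) tan(-5.500°) = 0.0417, H₀ = 1.5291 rad.
Bracket: H₀ sin φ sin δ + cos φ cos δ sin H₀ = 1.5291×0.39715×-0.09585 + 0.91775×0.99540×0.99913 = -0.058208 + 0.912734 = 0.854526.
Q̄ = (S₀/π) × [bracket] = (1361/π) × 0.854526 = 370.20 W/m².
Ratio Q̄_A / Q̄_B = 432.06 / 370.20 = 1.167.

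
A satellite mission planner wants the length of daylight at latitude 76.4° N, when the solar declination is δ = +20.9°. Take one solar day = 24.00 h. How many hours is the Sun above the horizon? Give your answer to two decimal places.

24.00 h

Sunrise equation: cos H₀ = −tan φ · tan δ = -1.5784 ≤ −1, so the Sun never sets (polar day) and H₀ = π.
Daylight = 2H₀/(2π) × 24.00 h = (3.1416/π) × 24.00 = 24.00 h.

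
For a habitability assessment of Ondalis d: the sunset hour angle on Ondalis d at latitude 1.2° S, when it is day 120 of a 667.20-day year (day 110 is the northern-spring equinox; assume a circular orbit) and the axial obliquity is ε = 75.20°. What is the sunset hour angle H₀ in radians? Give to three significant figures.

Solar longitude: λ_s = 360° × (120 − 110)/667.20 = 5.396°.
sin δ = sin 75.20° × sin 5.396° = 0.09091, so δ = +5.216°.
cos H₀ = −tan φ · tan δ = −tan(-1.2°) × tan(+5.216°) = 0.0019, so H₀ = 1.5689 rad = 89.89°.

H₀ = 1.57 rad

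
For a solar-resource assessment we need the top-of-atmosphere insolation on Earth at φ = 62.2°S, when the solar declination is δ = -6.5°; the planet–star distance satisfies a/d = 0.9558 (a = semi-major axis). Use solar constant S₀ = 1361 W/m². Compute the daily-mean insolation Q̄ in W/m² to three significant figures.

Q̄ ≈ 250 W/m²

cos H₀ = −tan(-62.2°) tan(-6.500°) = -0.2161, H₀ = 1.7886 rad.
Bracket: H₀ sin φ sin δ + cos φ cos δ sin H₀ = 1.7886×-0.88458×-0.11320 + 0.46639×0.99357×0.97637 = 0.179100 + 0.452441 = 0.631541.
Inverse-square distance factor (a/d)² = 0.9558² = 0.913554.
Q̄ = (S₀/π) × 0.913554 × [bracket] = (1361/π) × 0.913554 × 0.631541 = 249.9 W/m².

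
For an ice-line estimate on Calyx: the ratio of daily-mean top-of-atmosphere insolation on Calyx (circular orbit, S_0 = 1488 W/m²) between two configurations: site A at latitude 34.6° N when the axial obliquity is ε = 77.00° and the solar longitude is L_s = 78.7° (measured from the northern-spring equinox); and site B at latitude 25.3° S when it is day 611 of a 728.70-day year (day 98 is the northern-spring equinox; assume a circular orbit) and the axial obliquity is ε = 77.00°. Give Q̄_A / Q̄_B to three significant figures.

Q̄_A / Q̄_B ≈ 1.36

— Configuration A (ϕ=+34.6°):
Solar declination: sin δ = sin ε · sin L_s = sin 77.00° × sin 78.7° = 0.95548, so δ = +72.839°.
cos h₀ = −tan(+34.6°) tan(+72.839°) = -2.2340 ≤ −1 ⇒ polar day, h₀ = π.
Bracket: h₀ sin ϕ sin δ + cos ϕ cos δ sin h₀ = 3.1416×0.56784×0.95548 + 0.82314×0.29505×0.00000 = 1.704506 + 0.000000 = 1.704506.
Q̄ = (S_0/π) × [bracket] = (1488/π) × 1.704506 = 807.33 W/m².
— Configuration B (ϕ=-25.3°):
Solar longitude: L_s = 360° × (611 − 98)/728.70 = 253.438°.
sin δ = sin 77.00° × sin 253.438° = -0.93394, so δ = -69.058°.
cos h₀ = −tan(-25.3°) tan(-69.058°) = -1.2352 ≤ −1 ⇒ polar day, h₀ = π.
Bracket: h₀ sin ϕ sin δ + cos ϕ cos δ sin h₀ = 3.1416×-0.42736×-0.93394 + 0.90408×0.35742×0.00000 = 1.253902 + 0.000000 = 1.253902.
Q̄ = (S_0/π) × [bracket] = (1488/π) × 1.253902 = 593.90 W/m².
Ratio Q̄_A / Q̄_B = 807.33 / 593.90 = 1.359.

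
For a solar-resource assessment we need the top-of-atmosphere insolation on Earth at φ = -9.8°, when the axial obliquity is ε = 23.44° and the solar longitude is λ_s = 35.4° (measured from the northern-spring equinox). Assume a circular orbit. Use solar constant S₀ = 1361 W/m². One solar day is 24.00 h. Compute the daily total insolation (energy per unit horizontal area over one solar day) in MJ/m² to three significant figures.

Solar declination: sin δ = sin ε · sin λ_s = sin 23.44° × sin 35.4° = 0.23043, so δ = +13.322°.
cos H₀ = −tan(-9.8°) tan(+13.322°) = 0.0409, H₀ = 1.5299 rad.
Bracket: H₀ sin φ sin δ + cos φ cos δ sin H₀ = 1.5299×-0.17021×0.23043 + 0.98541×0.97309×0.99916 = -0.060005 + 0.958087 = 0.898082.
Q̄ = (S₀/π) × [bracket] = (1361/π) × 0.898082 = 389.07 W/m².
Daily total = Q̄ × 24.00 h × 3600 s/h = 389.07 × 24.00 × 3600 / 10⁶ = 33.62 MJ/m².

33.6 MJ/m²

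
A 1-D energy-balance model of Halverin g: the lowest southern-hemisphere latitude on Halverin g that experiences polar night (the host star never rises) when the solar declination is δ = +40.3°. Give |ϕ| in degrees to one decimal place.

|ϕ| = 49.7°

Polar night requires cos h₀ = −tan ϕ tan δ ≥ 1, i.e. tan ϕ tan δ ≤ −1.
The boundary is |tan ϕ| · |tan δ| = 1, so |ϕ| = 90° − |δ| = 90° − 40.3° = 49.7° in the southern hemisphere.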